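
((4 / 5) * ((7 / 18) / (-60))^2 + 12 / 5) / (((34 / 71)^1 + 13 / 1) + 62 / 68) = 4223593543 / 25324731000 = 0.17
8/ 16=1/ 2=0.50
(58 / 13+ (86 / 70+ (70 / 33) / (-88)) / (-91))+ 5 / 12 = 11249317 / 2312310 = 4.86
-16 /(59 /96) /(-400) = 96 /1475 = 0.07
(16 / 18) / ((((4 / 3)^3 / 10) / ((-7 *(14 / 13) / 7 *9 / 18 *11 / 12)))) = -385 / 208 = -1.85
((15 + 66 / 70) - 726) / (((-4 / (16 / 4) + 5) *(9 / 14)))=-4142 / 15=-276.13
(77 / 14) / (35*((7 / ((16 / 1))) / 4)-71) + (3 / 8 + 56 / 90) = 472207 / 515880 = 0.92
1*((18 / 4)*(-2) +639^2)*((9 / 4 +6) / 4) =1684287 / 2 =842143.50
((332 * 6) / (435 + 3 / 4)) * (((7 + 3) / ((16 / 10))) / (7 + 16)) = 1.24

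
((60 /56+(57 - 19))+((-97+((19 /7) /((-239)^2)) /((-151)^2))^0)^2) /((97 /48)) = 13464 /679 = 19.83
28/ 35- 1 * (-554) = 2774/ 5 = 554.80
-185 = -185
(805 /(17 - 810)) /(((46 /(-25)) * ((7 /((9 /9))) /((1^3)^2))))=125 /1586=0.08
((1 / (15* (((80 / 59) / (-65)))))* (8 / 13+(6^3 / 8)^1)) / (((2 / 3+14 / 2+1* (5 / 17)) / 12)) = -1080231 / 8120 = -133.03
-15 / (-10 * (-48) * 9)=-1 / 288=-0.00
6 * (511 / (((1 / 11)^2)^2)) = 44889306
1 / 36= 0.03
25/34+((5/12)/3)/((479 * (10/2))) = 215567/293148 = 0.74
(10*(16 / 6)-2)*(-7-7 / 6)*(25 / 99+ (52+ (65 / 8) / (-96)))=-2397045259 / 228096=-10508.93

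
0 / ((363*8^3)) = 0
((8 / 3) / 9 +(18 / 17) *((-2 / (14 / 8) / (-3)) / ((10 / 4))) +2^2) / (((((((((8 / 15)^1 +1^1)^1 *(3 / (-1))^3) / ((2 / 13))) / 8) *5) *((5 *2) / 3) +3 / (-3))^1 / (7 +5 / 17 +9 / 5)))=-442848608 / 6135303825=-0.07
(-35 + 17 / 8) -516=-4391 / 8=-548.88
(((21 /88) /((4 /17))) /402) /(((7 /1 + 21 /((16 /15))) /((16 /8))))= 17 /89914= 0.00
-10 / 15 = -2 / 3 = -0.67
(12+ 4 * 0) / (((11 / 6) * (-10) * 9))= -4 / 55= -0.07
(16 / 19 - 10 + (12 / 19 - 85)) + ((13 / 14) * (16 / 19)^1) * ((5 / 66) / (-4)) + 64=-6824 / 231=-29.54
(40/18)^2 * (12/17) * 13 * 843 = 5844800/153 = 38201.31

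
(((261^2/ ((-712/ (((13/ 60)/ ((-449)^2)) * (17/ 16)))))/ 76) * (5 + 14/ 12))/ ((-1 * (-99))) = -6876857/ 76799594516480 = -0.00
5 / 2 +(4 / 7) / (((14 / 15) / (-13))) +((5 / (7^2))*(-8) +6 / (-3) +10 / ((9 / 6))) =-473 / 294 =-1.61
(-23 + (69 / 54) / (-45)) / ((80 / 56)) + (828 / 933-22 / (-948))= -3026768149 / 199008900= -15.21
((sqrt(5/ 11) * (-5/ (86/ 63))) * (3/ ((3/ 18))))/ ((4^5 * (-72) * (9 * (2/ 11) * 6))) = 35 * sqrt(55)/ 4227072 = 0.00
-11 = -11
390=390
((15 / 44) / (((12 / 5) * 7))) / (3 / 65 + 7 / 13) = 1625 / 46816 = 0.03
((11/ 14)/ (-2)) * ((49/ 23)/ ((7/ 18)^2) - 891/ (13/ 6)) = 653103/ 4186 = 156.02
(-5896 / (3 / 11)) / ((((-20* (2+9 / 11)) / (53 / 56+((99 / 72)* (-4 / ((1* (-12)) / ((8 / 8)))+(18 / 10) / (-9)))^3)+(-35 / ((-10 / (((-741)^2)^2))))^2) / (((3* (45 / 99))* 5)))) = -9341319935200 / 70565515042013064017995599758223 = -0.00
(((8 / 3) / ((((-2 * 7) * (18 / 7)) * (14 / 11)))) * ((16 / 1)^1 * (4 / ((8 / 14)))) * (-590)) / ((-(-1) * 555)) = 20768 / 2997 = 6.93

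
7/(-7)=-1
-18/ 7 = -2.57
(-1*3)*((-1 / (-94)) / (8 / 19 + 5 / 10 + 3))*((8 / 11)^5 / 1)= -0.00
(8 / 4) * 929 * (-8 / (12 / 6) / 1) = -7432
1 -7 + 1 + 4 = -1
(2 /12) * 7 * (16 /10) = 28 /15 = 1.87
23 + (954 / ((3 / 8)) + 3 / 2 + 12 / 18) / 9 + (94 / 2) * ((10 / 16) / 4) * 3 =283339 / 864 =327.94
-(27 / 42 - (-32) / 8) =-65 / 14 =-4.64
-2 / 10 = -1 / 5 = -0.20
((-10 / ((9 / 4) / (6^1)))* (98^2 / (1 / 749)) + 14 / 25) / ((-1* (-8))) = -7193395979 / 300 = -23977986.60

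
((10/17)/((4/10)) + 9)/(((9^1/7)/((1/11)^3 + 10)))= 108402/1331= 81.44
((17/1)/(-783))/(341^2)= -17/91048023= -0.00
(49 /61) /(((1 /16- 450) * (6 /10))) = -3920 /1317417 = -0.00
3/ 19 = 0.16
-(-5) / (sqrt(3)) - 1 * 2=-2 + 5 * sqrt(3) / 3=0.89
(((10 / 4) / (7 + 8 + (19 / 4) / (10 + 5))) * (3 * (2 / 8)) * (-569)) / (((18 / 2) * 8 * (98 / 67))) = -953075 / 1440992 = -0.66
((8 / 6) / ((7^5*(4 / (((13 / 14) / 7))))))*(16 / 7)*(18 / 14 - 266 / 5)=-188968 / 605304105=-0.00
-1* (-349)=349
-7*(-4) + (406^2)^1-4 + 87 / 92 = 15167207 / 92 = 164860.95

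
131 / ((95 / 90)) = 124.11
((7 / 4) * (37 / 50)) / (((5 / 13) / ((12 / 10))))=10101 / 2500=4.04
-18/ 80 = -9/ 40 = -0.22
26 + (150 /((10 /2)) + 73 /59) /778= 1195295 /45902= 26.04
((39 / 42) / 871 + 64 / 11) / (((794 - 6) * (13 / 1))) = 60043 / 105697592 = 0.00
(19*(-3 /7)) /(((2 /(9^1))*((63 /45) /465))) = -1192725 /98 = -12170.66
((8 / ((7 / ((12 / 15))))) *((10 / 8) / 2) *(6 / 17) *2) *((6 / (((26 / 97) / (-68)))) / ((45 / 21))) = -18624 / 65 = -286.52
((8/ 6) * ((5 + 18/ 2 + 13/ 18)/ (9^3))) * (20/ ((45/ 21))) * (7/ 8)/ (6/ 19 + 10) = 5035/ 236196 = 0.02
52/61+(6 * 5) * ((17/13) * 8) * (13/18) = 41636/183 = 227.52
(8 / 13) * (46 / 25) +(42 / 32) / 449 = 2650537 / 2334800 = 1.14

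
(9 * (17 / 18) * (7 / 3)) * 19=2261 / 6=376.83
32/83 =0.39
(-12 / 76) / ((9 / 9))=-3 / 19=-0.16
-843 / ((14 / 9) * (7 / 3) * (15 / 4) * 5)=-15174 / 1225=-12.39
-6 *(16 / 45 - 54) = 4828 / 15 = 321.87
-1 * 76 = -76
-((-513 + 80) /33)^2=-187489 /1089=-172.17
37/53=0.70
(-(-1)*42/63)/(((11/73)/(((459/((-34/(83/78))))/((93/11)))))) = -6059/806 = -7.52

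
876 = 876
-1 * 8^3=-512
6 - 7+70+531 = 600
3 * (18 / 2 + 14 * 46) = 1959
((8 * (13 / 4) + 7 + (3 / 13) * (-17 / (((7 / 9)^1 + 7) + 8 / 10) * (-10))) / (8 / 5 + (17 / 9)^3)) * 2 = 687242880 / 76266073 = 9.01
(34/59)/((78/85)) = 0.63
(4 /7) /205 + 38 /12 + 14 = 147829 /8610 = 17.17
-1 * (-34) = 34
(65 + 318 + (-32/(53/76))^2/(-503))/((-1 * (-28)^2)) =-535236417/1107734768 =-0.48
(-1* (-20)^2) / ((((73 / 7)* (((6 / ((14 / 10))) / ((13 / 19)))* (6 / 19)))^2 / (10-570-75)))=257663315 / 431649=596.93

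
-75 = -75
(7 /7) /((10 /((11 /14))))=11 /140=0.08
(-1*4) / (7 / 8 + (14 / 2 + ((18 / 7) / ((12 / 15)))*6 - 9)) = -224 / 1017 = -0.22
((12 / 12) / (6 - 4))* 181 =90.50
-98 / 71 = -1.38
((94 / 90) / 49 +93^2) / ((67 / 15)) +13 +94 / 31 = 596098805 / 305319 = 1952.38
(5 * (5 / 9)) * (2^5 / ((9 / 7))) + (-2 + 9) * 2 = 83.14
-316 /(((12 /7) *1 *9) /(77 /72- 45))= 1749139 /1944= 899.76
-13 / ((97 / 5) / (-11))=715 / 97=7.37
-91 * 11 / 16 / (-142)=1001 / 2272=0.44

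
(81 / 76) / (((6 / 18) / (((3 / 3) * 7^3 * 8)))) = 166698 / 19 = 8773.58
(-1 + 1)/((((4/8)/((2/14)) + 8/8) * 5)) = 0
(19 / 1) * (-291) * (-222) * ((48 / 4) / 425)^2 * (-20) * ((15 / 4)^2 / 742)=-198844956 / 536095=-370.91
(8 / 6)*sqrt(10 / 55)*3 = 1.71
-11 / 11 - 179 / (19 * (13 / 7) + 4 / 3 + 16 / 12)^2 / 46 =-29298553 / 29219614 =-1.00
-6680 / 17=-392.94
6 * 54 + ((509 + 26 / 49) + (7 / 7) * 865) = 83228 / 49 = 1698.53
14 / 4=7 / 2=3.50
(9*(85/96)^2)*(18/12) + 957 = 1981611/2048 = 967.58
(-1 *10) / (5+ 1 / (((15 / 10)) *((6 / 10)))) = -18 / 11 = -1.64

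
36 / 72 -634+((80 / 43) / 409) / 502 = -5592964899 / 8828674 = -633.50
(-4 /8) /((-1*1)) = 1 /2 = 0.50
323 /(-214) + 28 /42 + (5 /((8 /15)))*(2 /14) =8927 /17976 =0.50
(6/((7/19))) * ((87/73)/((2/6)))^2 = 7765794/37303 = 208.18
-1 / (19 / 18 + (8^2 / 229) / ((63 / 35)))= -4122 / 4991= -0.83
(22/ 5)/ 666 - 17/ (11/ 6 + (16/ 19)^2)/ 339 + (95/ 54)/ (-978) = -90688805137/ 6079919974020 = -0.01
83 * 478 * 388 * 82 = 1262267984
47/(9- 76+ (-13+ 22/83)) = -3901/6618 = -0.59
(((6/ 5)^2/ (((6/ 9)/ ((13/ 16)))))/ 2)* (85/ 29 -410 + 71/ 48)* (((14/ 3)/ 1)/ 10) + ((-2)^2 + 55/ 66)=-448935839/ 2784000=-161.26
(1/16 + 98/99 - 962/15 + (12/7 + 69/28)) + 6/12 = -3237827/55440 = -58.40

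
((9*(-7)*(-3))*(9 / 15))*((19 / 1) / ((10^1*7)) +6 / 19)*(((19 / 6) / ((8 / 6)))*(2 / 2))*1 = 158.15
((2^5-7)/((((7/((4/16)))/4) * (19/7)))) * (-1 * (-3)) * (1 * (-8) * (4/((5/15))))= -7200/19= -378.95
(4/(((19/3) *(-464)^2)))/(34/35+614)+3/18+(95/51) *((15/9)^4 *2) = 2629038189505499/90930116830464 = 28.91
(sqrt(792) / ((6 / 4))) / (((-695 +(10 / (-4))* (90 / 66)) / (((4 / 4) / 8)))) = -11* sqrt(22) / 15365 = -0.00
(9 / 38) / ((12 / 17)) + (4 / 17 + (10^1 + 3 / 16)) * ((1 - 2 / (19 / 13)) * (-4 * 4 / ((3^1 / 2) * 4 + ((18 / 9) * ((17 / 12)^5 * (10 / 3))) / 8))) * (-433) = -14659849552983 / 5927414344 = -2473.23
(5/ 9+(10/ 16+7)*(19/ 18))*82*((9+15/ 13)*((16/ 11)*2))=270928/ 13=20840.62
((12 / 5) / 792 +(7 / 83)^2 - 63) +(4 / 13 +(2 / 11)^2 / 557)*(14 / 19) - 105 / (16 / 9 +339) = -665518152103521923 / 10551853045386510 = -63.07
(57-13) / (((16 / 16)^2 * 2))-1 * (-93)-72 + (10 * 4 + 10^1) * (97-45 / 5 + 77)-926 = 7367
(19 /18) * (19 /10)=361 /180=2.01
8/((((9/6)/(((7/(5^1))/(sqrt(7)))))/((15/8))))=2 * sqrt(7)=5.29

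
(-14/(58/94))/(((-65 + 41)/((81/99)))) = 987/1276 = 0.77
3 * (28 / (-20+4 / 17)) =-17 / 4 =-4.25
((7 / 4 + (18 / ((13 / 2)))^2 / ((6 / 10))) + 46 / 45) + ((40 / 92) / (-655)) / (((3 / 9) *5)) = 1425507199 / 91655460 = 15.55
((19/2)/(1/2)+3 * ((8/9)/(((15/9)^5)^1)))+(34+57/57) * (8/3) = 1055069/9375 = 112.54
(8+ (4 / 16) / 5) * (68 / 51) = 161 / 15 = 10.73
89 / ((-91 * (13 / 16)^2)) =-22784 / 15379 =-1.48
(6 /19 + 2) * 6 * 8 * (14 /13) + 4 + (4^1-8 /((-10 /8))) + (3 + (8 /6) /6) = 1526431 /11115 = 137.33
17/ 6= 2.83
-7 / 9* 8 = -56 / 9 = -6.22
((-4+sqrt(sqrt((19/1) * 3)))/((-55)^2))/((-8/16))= 0.00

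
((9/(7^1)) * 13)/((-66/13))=-507/154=-3.29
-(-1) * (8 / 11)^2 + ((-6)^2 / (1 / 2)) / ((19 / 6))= 23.27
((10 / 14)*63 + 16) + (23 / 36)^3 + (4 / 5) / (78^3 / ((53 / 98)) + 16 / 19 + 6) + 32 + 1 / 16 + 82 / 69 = 224041120872386477 / 2370512327302080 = 94.51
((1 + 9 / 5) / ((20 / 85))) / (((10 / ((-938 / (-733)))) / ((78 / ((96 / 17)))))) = 21.03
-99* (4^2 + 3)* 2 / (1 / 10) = -37620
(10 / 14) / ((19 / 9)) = 0.34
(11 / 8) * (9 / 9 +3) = 11 / 2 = 5.50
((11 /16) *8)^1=11 /2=5.50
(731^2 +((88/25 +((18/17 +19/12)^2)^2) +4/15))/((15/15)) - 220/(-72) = 534416.58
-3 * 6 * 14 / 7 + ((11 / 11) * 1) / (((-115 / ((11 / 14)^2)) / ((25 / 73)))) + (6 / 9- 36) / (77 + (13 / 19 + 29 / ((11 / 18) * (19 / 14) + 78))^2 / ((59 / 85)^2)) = -33649319088723770497 / 923229153788129244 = -36.45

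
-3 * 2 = -6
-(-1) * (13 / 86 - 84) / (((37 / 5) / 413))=-14890715 / 3182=-4679.67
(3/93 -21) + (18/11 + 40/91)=-586232/31031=-18.89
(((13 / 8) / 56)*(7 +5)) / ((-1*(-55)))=39 / 6160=0.01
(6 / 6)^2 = 1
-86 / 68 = -1.26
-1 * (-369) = 369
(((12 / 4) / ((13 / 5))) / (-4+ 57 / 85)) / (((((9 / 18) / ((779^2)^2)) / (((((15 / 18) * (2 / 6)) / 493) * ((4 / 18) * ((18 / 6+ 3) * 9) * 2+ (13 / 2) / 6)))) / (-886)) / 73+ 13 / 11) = -251371355411338970374875 / 857207687362430932339747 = -0.29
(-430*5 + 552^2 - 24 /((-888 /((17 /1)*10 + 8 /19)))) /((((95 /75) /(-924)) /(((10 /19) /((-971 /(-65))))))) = -7776061.12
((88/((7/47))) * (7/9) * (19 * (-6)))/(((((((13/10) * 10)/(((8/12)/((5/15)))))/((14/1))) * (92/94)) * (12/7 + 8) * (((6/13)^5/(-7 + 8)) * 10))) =-646117481009/11401560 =-56669.22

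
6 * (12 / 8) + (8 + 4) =21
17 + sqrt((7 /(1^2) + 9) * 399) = 17 + 4 * sqrt(399) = 96.90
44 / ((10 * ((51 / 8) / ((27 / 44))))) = 36 / 85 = 0.42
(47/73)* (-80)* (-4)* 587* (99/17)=874019520/1241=704286.48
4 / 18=2 / 9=0.22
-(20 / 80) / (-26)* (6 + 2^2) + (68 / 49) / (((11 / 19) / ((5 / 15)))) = 75269 / 84084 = 0.90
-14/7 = -2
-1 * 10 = -10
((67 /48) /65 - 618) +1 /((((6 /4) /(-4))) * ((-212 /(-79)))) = -102353249 /165360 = -618.97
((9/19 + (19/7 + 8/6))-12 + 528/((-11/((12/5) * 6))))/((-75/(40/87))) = 11150912/2603475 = 4.28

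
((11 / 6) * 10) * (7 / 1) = 385 / 3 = 128.33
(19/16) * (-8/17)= -19/34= -0.56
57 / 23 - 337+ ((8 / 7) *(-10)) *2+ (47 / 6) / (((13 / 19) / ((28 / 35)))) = -10932364 / 31395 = -348.22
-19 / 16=-1.19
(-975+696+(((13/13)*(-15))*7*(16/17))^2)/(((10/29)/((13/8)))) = 1033646913/23120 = 44707.91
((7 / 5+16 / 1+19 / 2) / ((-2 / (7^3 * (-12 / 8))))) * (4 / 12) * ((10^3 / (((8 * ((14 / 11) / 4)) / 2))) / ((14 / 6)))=1553475 / 2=776737.50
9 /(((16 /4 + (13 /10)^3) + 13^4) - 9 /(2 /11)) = 1000 /3168633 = 0.00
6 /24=1 /4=0.25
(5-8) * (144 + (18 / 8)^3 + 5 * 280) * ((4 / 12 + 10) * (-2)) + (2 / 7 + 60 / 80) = 21601497 / 224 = 96435.25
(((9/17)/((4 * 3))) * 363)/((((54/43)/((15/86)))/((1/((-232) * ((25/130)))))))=-0.05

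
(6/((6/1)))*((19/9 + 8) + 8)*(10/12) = 815/54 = 15.09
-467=-467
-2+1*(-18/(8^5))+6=65527/16384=4.00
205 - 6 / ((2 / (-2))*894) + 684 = 132462 / 149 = 889.01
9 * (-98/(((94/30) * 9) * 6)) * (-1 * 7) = 1715/47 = 36.49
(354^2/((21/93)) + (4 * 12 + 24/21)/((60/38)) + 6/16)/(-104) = -466201979/87360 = -5336.56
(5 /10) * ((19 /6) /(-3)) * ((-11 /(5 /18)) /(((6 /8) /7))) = 2926 /15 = 195.07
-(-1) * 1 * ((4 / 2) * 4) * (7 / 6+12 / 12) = 52 / 3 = 17.33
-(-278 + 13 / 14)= 3879 / 14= 277.07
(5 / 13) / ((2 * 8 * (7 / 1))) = 5 / 1456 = 0.00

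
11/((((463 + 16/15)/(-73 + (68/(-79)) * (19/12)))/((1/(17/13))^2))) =-163815080/158926591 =-1.03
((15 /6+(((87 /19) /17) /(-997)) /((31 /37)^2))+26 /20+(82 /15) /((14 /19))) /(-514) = -364545263983 /16702192560270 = -0.02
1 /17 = 0.06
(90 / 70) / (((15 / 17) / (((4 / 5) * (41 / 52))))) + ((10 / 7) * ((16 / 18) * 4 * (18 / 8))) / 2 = 15091 / 2275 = 6.63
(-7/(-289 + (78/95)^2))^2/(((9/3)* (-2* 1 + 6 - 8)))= -3991080625/81253653406572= -0.00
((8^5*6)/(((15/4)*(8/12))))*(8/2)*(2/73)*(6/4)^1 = 4718592/365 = 12927.65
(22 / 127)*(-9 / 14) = -99 / 889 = -0.11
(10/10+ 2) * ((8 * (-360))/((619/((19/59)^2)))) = -3119040/2154739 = -1.45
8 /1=8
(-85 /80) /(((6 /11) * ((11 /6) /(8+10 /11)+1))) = -9163 /5672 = -1.62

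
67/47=1.43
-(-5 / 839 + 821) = -688814 / 839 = -820.99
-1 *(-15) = 15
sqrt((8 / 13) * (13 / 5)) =2 * sqrt(10) / 5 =1.26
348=348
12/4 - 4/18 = 25/9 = 2.78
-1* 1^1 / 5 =-1 / 5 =-0.20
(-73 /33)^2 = 5329 /1089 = 4.89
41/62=0.66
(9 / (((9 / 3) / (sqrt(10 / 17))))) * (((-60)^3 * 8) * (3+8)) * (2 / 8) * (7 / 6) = -16632000 * sqrt(170) / 17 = -12756161.69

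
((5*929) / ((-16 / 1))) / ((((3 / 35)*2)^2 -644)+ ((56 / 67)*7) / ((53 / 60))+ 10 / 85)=343495775875 / 753965586208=0.46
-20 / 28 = -5 / 7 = -0.71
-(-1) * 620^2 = 384400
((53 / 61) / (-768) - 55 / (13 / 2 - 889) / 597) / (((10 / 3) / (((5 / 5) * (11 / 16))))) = -37174929 / 175516344320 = -0.00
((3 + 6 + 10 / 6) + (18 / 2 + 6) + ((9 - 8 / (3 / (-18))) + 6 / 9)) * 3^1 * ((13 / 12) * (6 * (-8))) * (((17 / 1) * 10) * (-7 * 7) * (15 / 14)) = 116025000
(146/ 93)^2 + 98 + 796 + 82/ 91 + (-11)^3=-341295809/ 787059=-433.63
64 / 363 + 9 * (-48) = -156752 / 363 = -431.82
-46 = -46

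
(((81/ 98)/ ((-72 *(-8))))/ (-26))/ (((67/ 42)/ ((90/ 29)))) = -1215/ 11316032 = -0.00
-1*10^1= -10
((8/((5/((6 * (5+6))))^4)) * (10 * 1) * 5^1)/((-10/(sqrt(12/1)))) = -303595776 * sqrt(3)/125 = -4206746.47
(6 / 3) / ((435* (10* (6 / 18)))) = 1 / 725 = 0.00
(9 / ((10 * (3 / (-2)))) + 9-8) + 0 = 2 / 5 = 0.40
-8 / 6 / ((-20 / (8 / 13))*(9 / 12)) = 32 / 585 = 0.05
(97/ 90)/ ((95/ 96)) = 1552/ 1425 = 1.09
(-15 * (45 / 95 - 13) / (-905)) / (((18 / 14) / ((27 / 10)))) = -7497 / 17195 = -0.44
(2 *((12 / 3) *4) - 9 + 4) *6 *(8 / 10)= 648 / 5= 129.60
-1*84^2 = -7056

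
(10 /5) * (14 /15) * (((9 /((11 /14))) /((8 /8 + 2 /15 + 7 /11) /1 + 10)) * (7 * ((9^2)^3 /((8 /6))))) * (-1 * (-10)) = 49216751010 /971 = 50686664.27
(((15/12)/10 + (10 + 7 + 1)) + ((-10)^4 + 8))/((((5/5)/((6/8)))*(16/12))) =721881/128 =5639.70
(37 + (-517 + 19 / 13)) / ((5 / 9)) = -55989 / 65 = -861.37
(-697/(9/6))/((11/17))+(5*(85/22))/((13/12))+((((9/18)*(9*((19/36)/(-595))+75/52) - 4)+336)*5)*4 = 303960421/51051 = 5954.05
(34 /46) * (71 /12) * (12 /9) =1207 /207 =5.83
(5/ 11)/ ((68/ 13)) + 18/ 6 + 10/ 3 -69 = -140429/ 2244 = -62.58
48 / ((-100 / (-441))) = 5292 / 25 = 211.68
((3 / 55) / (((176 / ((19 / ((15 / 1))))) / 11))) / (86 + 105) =19 / 840400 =0.00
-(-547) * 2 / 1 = 1094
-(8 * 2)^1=-16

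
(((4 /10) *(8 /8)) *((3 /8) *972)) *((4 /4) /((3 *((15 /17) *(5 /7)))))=9639 /125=77.11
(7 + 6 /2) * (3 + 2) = 50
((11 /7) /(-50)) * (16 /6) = -44 /525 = -0.08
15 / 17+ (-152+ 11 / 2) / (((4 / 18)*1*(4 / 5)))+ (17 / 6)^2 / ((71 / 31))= -142466083 / 173808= -819.68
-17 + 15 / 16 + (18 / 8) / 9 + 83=67.19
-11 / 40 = -0.28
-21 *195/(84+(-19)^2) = -9.20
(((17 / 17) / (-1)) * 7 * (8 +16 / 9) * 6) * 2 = -2464 / 3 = -821.33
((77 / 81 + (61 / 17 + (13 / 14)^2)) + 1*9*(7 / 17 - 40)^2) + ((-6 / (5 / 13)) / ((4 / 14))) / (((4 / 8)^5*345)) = 14105.39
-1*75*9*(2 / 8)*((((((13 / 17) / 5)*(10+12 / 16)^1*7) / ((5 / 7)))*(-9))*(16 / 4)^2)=6656013 / 17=391530.18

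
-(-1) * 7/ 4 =1.75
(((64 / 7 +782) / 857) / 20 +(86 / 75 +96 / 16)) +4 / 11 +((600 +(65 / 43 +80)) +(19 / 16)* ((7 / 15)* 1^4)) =2348186123047 / 3405032400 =689.62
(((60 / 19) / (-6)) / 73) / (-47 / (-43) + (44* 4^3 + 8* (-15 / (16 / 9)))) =-172 / 65595391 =-0.00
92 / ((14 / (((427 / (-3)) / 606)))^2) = 0.03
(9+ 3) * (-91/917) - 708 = -92904/131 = -709.19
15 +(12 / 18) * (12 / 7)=113 / 7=16.14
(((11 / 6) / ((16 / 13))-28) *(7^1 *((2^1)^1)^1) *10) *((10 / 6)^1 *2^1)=-445375 / 36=-12371.53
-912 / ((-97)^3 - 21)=456 / 456347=0.00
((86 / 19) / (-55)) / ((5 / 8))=-688 / 5225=-0.13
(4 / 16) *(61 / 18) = 61 / 72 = 0.85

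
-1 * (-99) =99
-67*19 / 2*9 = -11457 / 2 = -5728.50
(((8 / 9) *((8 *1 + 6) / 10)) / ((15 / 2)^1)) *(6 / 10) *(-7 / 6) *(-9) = 392 / 375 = 1.05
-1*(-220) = 220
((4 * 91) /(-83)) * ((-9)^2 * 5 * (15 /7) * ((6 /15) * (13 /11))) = -1799.21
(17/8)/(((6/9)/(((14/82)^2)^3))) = 6000099/76001667856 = 0.00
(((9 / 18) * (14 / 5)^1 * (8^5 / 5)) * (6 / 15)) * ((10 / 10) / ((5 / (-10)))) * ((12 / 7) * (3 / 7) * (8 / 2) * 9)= -169869312 / 875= -194136.36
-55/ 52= -1.06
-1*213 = -213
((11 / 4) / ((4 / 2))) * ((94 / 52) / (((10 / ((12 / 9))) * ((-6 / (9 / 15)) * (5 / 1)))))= -0.01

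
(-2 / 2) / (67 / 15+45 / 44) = -660 / 3623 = -0.18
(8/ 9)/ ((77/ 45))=0.52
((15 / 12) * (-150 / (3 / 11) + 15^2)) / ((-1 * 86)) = 1625 / 344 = 4.72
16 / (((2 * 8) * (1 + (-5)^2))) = 1 / 26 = 0.04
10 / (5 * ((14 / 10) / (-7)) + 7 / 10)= -100 / 3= -33.33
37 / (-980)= -37 / 980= -0.04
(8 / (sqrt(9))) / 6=4 / 9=0.44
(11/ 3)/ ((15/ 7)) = 1.71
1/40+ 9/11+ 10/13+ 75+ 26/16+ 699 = 777.24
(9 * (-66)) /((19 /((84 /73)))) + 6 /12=-35.47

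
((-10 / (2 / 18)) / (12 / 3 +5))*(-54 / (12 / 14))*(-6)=-3780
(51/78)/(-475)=-17/12350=-0.00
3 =3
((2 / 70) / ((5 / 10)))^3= 8 / 42875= 0.00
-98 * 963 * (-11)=1038114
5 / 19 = 0.26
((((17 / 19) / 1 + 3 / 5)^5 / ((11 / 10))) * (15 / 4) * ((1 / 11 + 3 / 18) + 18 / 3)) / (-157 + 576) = 5961173775704 / 15691967900125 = 0.38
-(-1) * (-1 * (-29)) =29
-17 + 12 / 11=-175 / 11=-15.91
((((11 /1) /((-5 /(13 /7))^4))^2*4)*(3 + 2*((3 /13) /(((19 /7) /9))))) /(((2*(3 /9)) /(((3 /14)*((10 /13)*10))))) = 23527624024476 /11979977078125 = 1.96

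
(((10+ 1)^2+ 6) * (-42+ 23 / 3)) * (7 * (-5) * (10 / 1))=4578350 / 3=1526116.67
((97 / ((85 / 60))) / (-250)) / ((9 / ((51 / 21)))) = -194 / 2625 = -0.07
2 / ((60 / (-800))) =-80 / 3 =-26.67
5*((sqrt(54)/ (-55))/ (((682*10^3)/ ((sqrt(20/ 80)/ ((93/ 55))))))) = -sqrt(6)/ 8456800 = -0.00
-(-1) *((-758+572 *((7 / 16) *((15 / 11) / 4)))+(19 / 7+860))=21283 / 112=190.03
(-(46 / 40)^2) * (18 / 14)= -4761 / 2800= -1.70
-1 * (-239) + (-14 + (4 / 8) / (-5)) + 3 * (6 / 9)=2269 / 10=226.90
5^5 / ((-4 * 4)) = -3125 / 16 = -195.31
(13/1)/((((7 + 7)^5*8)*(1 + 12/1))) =1/4302592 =0.00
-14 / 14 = -1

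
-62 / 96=-31 / 48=-0.65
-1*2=-2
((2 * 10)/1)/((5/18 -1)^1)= -360/13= -27.69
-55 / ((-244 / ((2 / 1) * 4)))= 110 / 61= 1.80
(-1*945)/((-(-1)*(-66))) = 315/22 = 14.32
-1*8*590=-4720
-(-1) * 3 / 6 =0.50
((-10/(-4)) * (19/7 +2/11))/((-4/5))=-5575/616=-9.05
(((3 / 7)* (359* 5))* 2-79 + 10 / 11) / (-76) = -112457 / 5852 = -19.22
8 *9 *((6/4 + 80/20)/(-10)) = -198/5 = -39.60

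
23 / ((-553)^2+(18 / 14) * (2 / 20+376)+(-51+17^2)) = 1610 / 21457139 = 0.00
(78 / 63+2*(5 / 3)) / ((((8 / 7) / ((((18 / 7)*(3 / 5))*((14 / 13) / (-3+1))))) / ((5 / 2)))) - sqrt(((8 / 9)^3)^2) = -85388 / 9477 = -9.01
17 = 17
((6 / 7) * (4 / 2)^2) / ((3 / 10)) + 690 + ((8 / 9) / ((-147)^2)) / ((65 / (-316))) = 8866941922 / 12641265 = 701.43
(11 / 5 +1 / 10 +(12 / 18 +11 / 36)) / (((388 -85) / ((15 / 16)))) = 589 / 58176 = 0.01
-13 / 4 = -3.25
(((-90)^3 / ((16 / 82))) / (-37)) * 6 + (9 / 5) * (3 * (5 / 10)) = 605860.81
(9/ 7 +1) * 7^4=5488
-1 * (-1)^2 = -1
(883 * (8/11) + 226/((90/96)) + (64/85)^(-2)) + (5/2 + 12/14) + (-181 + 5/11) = 3348630827/4730880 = 707.82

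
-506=-506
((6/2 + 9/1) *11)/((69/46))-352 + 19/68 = -17933/68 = -263.72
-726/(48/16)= -242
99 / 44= 2.25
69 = 69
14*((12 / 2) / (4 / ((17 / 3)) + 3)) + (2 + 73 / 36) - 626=-21575 / 36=-599.31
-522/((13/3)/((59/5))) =-1421.45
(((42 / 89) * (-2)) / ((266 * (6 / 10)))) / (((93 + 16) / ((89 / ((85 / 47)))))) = -94 / 35207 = -0.00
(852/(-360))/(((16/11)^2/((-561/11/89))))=146047/227840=0.64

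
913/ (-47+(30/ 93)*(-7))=-28303/ 1527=-18.54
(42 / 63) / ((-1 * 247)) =-2 / 741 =-0.00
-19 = -19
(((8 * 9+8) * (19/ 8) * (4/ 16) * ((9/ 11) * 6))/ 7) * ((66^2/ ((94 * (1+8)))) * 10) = 564300/ 329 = 1715.20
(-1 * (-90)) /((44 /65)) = 2925 /22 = 132.95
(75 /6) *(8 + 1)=225 /2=112.50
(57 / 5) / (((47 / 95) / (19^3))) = 7428297 / 47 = 158048.87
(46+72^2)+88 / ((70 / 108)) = 187802 / 35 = 5365.77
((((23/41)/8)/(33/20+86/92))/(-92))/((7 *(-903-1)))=115/2467869376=0.00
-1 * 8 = -8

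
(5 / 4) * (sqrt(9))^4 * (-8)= -810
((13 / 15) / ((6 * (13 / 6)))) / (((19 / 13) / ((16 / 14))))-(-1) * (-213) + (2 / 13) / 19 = -5522593 / 25935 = -212.94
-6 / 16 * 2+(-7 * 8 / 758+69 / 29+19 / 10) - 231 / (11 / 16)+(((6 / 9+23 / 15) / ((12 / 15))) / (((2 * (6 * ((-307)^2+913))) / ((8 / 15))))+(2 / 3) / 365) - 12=-1183802482840501 / 3435865405470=-344.54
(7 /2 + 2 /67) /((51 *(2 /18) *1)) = 1419 /2278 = 0.62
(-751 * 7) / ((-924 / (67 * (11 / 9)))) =50317 / 108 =465.90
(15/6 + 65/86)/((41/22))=3080/1763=1.75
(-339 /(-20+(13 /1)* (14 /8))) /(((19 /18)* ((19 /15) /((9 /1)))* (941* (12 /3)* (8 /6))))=-1235655 /7473422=-0.17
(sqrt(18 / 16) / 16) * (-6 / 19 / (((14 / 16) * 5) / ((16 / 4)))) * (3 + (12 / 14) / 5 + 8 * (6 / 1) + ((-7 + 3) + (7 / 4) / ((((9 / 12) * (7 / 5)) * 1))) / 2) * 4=-3.83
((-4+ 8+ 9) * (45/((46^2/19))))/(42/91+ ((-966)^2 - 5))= 144495/25669130404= 0.00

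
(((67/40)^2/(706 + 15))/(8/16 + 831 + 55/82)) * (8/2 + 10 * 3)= 184049/1157637600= 0.00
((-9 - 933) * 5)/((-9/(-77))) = -120890/3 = -40296.67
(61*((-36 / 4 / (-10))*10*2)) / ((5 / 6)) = 6588 / 5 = 1317.60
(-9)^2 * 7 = 567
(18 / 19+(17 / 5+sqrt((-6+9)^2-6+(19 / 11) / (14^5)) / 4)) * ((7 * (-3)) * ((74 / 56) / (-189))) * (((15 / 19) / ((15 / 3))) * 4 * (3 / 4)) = 481 * sqrt(16172926) / 64231552+2183 / 7220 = 0.33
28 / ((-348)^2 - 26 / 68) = 952 / 4117523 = 0.00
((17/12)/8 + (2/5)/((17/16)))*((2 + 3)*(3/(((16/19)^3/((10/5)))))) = 27.81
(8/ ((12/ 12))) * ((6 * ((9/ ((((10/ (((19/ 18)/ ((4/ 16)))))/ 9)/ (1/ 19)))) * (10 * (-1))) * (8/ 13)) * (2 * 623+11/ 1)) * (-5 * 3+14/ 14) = 121637376/ 13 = 9356721.23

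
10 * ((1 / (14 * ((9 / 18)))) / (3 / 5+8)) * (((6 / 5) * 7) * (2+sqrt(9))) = 300 / 43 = 6.98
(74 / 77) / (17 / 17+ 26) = 74 / 2079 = 0.04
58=58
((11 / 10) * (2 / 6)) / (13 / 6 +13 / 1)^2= 66 / 41405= 0.00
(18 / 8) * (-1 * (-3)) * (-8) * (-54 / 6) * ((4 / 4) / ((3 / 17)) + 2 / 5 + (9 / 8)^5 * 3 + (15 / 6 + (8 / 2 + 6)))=954430533 / 81920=11650.76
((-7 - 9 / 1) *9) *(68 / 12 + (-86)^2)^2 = -7888992400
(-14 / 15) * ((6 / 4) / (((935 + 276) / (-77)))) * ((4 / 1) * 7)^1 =2156 / 865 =2.49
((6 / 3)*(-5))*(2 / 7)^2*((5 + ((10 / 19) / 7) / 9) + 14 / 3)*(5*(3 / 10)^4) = -104229 / 325850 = -0.32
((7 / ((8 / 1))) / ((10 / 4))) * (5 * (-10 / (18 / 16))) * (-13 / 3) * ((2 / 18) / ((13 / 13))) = 1820 / 243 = 7.49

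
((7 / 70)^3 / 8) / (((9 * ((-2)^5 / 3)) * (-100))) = 1 / 76800000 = 0.00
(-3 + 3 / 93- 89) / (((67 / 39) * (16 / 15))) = -50.19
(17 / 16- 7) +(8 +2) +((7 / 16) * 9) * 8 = 35.56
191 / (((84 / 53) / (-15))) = -1807.68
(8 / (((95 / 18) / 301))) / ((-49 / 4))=-24768 / 665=-37.25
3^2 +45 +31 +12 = 97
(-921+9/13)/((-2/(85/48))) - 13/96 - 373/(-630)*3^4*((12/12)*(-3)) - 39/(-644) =96288929/143520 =670.91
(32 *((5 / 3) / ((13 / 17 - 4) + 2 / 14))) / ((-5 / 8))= 1904 / 69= 27.59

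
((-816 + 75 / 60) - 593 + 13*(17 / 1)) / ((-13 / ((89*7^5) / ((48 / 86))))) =305328886583 / 1248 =244654556.56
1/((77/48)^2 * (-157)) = -2304/930853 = -0.00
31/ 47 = 0.66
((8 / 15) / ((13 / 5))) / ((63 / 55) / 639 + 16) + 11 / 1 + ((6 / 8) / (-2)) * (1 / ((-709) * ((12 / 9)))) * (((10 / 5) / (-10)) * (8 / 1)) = 380543218403 / 34556560740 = 11.01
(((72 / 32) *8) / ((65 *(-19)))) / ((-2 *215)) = 9 / 265525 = 0.00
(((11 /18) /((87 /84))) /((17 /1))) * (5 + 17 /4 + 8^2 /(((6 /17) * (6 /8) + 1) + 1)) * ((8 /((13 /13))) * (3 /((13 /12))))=184848 /6409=28.84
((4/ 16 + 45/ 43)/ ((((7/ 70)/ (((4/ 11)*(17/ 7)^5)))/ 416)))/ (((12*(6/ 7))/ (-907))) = -149334482272040/ 10221057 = -14610473.48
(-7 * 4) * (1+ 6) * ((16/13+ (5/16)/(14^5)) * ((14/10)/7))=-137683009/2853760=-48.25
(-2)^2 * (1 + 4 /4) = 8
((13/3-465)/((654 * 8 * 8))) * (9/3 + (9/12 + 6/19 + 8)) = -633647/4771584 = -0.13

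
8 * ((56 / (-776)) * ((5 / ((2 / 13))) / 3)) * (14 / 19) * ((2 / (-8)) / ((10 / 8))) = 5096 / 5529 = 0.92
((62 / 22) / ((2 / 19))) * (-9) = -5301 / 22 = -240.95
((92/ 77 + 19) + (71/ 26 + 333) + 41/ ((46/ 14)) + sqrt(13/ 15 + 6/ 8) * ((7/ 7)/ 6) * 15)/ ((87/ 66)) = 11 * sqrt(1455)/ 174 + 16963523/ 60697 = 281.89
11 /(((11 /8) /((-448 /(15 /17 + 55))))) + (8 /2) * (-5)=-39964 /475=-84.13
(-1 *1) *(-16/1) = 16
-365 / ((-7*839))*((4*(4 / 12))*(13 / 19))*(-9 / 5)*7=-11388 / 15941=-0.71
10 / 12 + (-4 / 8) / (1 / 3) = -2 / 3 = -0.67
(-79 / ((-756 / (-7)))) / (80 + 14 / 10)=-395 / 43956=-0.01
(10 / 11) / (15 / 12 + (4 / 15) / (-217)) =0.73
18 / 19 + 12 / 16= 1.70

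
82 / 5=16.40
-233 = -233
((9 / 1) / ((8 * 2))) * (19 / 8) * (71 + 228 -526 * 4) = -2411.37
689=689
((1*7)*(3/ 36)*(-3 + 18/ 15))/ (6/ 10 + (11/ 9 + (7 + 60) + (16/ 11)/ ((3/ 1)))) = -297/ 19604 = -0.02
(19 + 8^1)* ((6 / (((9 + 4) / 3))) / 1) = 486 / 13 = 37.38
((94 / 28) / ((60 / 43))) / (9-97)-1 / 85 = -49141 / 1256640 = -0.04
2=2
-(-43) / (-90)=-43 / 90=-0.48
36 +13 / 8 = 301 / 8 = 37.62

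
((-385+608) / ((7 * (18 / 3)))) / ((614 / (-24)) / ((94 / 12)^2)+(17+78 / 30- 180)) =-2463035 / 74601366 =-0.03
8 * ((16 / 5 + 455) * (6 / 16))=6873 / 5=1374.60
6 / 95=0.06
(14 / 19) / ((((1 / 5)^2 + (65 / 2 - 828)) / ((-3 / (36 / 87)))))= 5075 / 755687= 0.01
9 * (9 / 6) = 27 / 2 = 13.50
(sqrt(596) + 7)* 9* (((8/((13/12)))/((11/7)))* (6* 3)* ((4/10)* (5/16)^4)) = 1488375/73216 + 212625* sqrt(149)/36608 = 91.23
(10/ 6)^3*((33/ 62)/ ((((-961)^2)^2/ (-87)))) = -39875/ 158637732964026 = -0.00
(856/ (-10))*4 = -342.40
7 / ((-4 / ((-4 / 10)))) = 7 / 10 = 0.70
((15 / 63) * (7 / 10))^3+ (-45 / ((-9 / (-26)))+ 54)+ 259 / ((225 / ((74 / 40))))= -1994377 / 27000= -73.87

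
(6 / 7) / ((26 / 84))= 36 / 13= 2.77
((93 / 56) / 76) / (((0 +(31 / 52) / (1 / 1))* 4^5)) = 39 / 1089536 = 0.00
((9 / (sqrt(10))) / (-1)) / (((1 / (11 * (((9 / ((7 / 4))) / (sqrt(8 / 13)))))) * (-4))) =891 * sqrt(65) / 140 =51.31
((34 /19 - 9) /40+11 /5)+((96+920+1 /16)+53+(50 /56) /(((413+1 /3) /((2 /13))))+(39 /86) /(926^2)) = 529188108603580 /494068453333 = 1071.08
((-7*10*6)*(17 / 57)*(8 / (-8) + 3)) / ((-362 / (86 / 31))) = 204680 / 106609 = 1.92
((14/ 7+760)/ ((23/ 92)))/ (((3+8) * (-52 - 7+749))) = 508/ 1265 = 0.40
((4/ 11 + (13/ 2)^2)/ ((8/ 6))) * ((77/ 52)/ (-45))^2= 13475/ 389376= 0.03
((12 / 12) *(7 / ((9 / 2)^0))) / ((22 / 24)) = 84 / 11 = 7.64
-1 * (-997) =997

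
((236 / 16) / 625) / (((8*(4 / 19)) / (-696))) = -97527 / 10000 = -9.75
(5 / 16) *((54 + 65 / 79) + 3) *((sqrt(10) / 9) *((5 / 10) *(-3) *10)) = -14275 *sqrt(10) / 474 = -95.24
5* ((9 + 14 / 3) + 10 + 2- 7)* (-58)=-16240 / 3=-5413.33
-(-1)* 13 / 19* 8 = 104 / 19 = 5.47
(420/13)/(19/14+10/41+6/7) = 241080/18343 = 13.14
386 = 386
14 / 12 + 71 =433 / 6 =72.17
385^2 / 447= 148225 / 447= 331.60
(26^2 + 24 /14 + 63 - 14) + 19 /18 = 727.77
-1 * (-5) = 5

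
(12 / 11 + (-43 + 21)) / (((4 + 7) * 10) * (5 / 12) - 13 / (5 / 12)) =-6900 / 4829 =-1.43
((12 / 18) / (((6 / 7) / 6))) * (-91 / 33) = -12.87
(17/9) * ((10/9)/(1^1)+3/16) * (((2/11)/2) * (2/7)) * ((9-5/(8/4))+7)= 0.86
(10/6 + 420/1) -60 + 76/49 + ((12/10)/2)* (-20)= 51629/147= 351.22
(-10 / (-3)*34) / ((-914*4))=-85 / 2742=-0.03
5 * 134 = 670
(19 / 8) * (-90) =-855 / 4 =-213.75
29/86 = 0.34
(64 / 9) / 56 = 8 / 63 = 0.13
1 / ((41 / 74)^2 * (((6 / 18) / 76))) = 1248528 / 1681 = 742.73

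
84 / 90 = 14 / 15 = 0.93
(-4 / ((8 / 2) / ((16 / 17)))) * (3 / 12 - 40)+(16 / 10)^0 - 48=-163 / 17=-9.59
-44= -44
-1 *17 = -17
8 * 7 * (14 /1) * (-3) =-2352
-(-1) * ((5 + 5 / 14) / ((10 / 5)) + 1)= 103 / 28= 3.68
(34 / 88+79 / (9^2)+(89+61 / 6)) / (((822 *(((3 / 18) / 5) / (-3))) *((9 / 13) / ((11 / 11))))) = -23288395 / 1464804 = -15.90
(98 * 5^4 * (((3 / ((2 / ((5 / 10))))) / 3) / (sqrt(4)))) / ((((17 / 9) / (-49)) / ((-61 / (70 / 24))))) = 70615125 / 17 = 4153830.88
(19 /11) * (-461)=-8759 /11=-796.27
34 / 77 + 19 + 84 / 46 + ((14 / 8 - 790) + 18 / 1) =-5305791 / 7084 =-748.98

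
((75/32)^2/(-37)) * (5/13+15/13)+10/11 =921985/1354496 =0.68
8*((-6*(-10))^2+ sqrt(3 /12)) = 28804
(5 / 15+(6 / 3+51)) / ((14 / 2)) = 7.62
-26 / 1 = -26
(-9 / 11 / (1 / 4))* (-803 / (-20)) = -657 / 5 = -131.40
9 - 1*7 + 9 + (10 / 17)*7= 257 / 17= 15.12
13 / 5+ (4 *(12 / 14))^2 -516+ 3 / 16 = -1965713 / 3920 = -501.46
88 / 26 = 44 / 13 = 3.38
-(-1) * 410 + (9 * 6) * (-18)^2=17906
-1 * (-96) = 96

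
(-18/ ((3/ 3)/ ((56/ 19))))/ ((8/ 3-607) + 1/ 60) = 60480/ 688921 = 0.09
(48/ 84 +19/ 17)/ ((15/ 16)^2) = 17152/ 8925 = 1.92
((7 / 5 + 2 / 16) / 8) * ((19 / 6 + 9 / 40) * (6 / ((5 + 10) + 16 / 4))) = 24827 / 121600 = 0.20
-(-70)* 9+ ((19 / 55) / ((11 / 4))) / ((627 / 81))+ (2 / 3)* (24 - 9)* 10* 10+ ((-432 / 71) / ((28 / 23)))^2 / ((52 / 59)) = 35439100167466 / 21369983635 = 1658.36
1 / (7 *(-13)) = -1 / 91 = -0.01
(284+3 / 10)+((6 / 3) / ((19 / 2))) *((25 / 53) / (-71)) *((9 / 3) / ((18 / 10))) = 609792913 / 2144910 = 284.30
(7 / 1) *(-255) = -1785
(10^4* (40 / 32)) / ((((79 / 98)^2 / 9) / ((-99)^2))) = 10589490450000 / 6241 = 1696761809.00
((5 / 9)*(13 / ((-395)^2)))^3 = 2197 / 22151344384351125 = 0.00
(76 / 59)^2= 1.66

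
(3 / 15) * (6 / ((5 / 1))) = 6 / 25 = 0.24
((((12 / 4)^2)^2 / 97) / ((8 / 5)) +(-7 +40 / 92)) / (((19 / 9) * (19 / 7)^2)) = -47566701 / 122419432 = -0.39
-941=-941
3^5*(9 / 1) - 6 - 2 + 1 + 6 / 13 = 28346 / 13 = 2180.46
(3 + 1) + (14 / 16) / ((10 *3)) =967 / 240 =4.03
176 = 176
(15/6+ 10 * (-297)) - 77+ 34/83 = -505319/166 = -3044.09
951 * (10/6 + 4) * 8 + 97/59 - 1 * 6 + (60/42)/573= 10201381451/236649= 43107.65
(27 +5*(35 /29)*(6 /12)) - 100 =-69.98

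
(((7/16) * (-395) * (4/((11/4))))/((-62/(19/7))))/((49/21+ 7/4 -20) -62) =-9006/63767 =-0.14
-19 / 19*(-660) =660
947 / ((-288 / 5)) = -4735 / 288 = -16.44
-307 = -307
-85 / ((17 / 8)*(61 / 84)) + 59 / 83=-275281 / 5063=-54.37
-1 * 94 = -94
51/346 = 0.15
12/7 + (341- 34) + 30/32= 34681/112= 309.65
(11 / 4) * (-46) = -253 / 2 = -126.50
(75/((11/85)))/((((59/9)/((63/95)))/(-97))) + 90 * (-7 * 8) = -132271965/12331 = -10726.78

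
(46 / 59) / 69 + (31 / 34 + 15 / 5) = 23609 / 6018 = 3.92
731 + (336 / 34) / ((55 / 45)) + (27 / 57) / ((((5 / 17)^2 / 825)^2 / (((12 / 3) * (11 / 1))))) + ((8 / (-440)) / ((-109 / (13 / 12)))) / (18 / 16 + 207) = 18335490054809575123 / 9672243075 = 1895681271.93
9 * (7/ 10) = 63/ 10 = 6.30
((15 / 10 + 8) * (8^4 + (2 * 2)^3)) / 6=19760 / 3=6586.67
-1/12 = -0.08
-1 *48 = -48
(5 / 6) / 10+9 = 109 / 12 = 9.08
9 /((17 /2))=18 /17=1.06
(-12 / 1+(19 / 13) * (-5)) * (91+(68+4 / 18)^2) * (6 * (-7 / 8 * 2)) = 675332819 / 702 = 962012.56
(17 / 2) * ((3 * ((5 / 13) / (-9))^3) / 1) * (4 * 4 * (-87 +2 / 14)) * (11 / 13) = 113696000 / 48582261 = 2.34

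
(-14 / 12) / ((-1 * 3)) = 7 / 18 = 0.39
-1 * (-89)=89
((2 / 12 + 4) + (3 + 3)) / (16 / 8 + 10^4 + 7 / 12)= 122 / 120031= 0.00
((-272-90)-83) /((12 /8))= -890 /3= -296.67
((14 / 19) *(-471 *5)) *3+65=-97675 / 19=-5140.79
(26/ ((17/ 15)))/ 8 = 195/ 68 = 2.87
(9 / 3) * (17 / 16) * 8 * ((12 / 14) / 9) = 17 / 7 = 2.43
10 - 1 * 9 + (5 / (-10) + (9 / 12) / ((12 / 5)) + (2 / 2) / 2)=1.31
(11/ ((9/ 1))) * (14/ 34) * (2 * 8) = 1232/ 153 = 8.05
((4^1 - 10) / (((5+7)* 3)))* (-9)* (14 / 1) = 21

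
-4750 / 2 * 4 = -9500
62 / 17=3.65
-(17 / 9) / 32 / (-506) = 17 / 145728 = 0.00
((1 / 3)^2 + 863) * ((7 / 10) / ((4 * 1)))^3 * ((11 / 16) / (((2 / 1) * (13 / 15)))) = 3663583 / 1996800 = 1.83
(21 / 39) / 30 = 7 / 390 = 0.02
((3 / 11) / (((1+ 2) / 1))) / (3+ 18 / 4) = 0.01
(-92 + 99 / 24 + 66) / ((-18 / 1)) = 175 / 144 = 1.22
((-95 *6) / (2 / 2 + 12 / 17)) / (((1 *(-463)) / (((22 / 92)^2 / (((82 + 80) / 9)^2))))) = 0.00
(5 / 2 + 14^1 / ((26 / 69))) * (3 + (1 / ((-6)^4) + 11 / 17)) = 82860439 / 572832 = 144.65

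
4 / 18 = 2 / 9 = 0.22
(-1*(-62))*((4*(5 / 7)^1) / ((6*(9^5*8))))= 0.00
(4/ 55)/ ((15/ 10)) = 8/ 165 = 0.05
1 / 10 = 0.10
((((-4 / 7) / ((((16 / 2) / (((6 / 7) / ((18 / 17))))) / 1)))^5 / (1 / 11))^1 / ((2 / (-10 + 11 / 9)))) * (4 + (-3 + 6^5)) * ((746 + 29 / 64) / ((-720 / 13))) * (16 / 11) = -77394771781515617 / 16266855353978880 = -4.76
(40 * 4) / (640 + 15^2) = 32 / 173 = 0.18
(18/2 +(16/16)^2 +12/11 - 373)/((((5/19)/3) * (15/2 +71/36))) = -8169012/18755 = -435.56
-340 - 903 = -1243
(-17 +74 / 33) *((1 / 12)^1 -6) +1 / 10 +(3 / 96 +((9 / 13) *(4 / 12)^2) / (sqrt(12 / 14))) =87.53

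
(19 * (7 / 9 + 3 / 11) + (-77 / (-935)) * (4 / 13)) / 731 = 2186252 / 79967745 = 0.03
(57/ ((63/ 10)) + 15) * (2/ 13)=1010/ 273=3.70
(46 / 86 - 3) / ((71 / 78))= -8268 / 3053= -2.71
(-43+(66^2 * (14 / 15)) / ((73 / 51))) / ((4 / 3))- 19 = 3035359 / 1460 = 2079.01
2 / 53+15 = 797 / 53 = 15.04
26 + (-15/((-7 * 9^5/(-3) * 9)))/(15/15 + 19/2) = 225685268/8680203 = 26.00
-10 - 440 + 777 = 327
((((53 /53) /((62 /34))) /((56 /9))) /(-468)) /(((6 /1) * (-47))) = 17 /25456704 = 0.00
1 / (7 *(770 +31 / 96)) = 96 / 517657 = 0.00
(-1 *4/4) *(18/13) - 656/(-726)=-2270/4719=-0.48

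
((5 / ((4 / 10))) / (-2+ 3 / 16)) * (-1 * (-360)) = -72000 / 29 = -2482.76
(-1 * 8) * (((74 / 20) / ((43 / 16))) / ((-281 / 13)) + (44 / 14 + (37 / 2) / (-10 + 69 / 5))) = -510883188 / 8035195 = -63.58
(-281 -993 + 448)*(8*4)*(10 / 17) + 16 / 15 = -3964528 / 255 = -15547.17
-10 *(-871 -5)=8760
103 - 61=42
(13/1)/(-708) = -13/708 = -0.02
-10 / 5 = -2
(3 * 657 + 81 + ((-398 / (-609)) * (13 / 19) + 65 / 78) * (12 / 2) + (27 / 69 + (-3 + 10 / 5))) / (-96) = -60887511 / 2838752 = -21.45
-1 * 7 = -7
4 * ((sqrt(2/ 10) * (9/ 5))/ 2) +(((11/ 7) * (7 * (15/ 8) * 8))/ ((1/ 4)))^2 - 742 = 434859.61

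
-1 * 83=-83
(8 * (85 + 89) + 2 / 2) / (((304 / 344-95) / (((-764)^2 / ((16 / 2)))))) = -4370350838 / 4047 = -1079898.90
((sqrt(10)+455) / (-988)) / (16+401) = -35 / 31692- sqrt(10) / 411996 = -0.00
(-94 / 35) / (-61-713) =47 / 13545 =0.00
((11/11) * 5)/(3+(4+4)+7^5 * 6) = 5/100853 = 0.00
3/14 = 0.21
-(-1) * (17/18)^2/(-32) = -289/10368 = -0.03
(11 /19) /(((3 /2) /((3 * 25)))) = 550 /19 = 28.95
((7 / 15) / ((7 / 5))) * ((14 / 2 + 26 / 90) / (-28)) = -82 / 945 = -0.09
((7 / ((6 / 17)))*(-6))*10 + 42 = -1148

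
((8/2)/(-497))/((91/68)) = -272/45227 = -0.01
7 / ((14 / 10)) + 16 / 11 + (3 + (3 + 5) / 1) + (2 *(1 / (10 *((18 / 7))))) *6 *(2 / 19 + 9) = 68041 / 3135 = 21.70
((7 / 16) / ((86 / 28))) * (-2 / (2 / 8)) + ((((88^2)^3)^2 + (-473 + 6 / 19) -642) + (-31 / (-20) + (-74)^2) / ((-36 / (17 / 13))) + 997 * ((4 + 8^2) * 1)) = 42288800233515211171993223239 / 196080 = 215671155821681003529137.20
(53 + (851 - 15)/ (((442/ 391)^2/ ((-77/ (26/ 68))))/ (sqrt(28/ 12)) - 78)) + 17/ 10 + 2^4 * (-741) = -386560424808702767/ 32726027549735 + 1881416537 * sqrt(21)/ 15104320407570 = -11812.02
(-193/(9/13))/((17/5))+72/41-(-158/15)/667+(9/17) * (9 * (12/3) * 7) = 1112762983/20920455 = 53.19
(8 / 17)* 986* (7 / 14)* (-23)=-5336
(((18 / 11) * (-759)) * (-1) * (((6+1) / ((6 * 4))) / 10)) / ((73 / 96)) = 17388 / 365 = 47.64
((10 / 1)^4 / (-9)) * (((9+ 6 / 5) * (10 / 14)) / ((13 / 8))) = -1360000 / 273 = -4981.68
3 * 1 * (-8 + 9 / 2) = -21 / 2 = -10.50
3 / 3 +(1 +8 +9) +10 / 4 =43 / 2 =21.50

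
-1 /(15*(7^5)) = -1 /252105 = -0.00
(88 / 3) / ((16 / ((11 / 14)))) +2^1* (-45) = -7439 / 84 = -88.56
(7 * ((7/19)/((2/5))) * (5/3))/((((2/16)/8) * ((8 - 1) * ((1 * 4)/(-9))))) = -4200/19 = -221.05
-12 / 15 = -4 / 5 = -0.80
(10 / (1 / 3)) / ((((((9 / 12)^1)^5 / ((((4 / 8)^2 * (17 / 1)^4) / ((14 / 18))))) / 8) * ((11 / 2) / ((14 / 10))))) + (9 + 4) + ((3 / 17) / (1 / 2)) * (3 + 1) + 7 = 11631504580 / 1683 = 6911173.25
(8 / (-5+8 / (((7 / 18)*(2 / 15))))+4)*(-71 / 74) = -3.89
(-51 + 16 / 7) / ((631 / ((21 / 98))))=-1023 / 61838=-0.02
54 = 54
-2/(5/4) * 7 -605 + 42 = -2871/5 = -574.20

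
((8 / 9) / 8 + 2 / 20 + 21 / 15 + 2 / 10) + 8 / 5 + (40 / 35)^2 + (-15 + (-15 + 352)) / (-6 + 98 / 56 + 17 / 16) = -7219789 / 74970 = -96.30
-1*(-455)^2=-207025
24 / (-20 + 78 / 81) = -324 / 257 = -1.26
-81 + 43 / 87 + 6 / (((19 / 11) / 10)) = -75656 / 1653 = -45.77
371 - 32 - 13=326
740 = 740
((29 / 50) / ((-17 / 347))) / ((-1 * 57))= 10063 / 48450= 0.21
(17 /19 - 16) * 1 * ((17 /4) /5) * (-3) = 14637 /380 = 38.52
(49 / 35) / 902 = 0.00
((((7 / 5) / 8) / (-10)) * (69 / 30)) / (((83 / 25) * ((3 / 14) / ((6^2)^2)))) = -30429 / 415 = -73.32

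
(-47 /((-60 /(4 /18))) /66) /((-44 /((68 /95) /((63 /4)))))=-0.00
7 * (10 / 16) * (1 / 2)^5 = 35 / 256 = 0.14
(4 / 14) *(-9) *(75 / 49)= -1350 / 343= -3.94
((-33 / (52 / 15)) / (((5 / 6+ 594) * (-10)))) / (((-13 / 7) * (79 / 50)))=-51975 / 95299438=-0.00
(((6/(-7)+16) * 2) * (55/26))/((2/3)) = 8745/91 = 96.10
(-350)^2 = 122500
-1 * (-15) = 15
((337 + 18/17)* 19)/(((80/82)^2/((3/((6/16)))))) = 183553433/3400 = 53986.30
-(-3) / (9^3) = 1 / 243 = 0.00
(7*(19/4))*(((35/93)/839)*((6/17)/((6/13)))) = 60515/5305836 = 0.01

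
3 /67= 0.04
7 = 7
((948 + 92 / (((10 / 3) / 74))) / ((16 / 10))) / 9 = 623 / 3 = 207.67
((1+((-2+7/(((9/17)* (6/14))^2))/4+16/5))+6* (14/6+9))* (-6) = -1541021/2430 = -634.17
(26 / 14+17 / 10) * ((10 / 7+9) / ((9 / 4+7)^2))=145416 / 335405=0.43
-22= -22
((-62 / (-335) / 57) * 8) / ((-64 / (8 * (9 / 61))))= -0.00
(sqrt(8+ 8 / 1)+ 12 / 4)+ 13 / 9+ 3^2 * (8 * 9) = 5908 / 9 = 656.44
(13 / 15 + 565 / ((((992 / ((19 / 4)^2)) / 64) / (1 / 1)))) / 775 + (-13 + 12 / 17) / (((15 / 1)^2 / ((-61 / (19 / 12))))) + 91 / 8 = 29697457 / 2042125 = 14.54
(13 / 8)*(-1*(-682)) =4433 / 4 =1108.25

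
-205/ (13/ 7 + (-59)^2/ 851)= -244237/ 7086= -34.47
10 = 10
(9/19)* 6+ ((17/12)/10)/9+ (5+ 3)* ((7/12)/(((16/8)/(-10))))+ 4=-338077/20520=-16.48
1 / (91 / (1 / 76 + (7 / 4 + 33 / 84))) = 1147 / 48412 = 0.02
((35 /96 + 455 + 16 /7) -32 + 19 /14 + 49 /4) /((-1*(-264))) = 295181 /177408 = 1.66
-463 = -463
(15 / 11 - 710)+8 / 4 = -706.64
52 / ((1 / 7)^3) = 17836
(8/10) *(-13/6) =-1.73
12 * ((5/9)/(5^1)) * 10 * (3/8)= 5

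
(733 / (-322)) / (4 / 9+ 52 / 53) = -349641 / 218960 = -1.60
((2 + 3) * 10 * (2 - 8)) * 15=-4500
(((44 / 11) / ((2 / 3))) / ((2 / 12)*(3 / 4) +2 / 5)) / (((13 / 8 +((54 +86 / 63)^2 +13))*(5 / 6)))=435456 / 97793525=0.00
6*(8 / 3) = 16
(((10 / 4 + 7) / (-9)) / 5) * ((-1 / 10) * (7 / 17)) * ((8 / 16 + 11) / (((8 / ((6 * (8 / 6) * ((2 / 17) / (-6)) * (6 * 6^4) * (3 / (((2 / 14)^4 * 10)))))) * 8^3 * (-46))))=8621991 / 18496000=0.47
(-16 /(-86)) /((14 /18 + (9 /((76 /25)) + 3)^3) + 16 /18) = 10535424 /12086178173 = 0.00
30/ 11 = 2.73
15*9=135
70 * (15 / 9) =350 / 3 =116.67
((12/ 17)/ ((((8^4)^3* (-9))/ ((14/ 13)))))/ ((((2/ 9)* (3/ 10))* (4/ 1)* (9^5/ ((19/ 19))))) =-35/ 448388710187139072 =-0.00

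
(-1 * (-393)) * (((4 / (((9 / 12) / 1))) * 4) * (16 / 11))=134144 / 11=12194.91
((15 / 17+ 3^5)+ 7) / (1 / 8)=34120 / 17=2007.06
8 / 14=4 / 7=0.57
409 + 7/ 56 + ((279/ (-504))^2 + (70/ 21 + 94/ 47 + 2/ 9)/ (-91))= 150202909/ 366912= 409.37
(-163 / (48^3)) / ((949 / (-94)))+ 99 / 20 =1298816929 / 262379520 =4.95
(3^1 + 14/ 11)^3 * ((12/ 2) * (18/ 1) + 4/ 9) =101331248/ 11979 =8459.07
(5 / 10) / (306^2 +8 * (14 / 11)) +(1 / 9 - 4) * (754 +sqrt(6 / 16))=-54369100141 / 18541944 - 35 * sqrt(6) / 36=-2934.60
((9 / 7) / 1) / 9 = 1 / 7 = 0.14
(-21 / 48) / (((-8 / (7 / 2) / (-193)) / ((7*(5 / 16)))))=-330995 / 4096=-80.81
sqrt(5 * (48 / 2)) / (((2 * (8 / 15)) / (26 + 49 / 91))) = 5175 * sqrt(30) / 104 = 272.54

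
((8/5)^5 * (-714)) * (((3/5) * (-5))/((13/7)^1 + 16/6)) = 1473970176/296875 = 4964.95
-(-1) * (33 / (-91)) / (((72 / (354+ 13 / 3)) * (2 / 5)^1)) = -59125 / 13104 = -4.51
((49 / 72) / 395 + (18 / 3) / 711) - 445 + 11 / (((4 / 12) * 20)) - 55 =-2834557 / 5688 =-498.34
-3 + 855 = 852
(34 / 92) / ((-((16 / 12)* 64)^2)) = -153 / 3014656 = -0.00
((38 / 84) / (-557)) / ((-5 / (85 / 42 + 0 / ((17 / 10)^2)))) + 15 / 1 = 14738543 / 982548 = 15.00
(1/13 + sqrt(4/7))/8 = 1/104 + sqrt(7)/28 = 0.10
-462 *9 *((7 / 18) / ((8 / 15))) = -24255 / 8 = -3031.88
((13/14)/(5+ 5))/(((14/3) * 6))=13/3920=0.00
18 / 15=6 / 5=1.20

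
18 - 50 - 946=-978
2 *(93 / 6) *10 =310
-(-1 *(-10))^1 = -10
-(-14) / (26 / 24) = 168 / 13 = 12.92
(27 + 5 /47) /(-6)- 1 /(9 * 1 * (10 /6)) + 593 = 414833 /705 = 588.42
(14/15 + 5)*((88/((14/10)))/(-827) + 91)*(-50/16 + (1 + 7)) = 2629.98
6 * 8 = 48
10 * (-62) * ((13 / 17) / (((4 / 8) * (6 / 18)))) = -48360 / 17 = -2844.71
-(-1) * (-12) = -12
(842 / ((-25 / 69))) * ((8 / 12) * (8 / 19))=-309856 / 475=-652.33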